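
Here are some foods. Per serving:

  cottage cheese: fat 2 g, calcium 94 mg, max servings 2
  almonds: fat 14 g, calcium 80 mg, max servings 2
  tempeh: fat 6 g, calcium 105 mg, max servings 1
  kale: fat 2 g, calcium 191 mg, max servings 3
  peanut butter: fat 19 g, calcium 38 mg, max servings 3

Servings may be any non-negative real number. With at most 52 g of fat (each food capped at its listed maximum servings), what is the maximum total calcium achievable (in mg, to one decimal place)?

Calcium per g fat: kale 95.5, cottage cheese 47, tempeh 17.5, almonds 5.714, peanut butter 2.
Take 3 servings of kale: uses 6 g fat, +573.0 mg calcium (running total 573.0 mg).
Take 2 servings of cottage cheese: uses 4 g fat, +188.0 mg calcium (running total 761.0 mg).
Take 1 serving of tempeh: uses 6 g fat, +105.0 mg calcium (running total 866.0 mg).
Take 2 servings of almonds: uses 28 g fat, +160.0 mg calcium (running total 1026.0 mg).
Take 0.4211 servings of peanut butter: uses 8 g fat, +16.0 mg calcium (running total 1042.0 mg).
Greedy by best ratio exhausts the fat allowance optimally: 1042.0 mg.

1042.0 mg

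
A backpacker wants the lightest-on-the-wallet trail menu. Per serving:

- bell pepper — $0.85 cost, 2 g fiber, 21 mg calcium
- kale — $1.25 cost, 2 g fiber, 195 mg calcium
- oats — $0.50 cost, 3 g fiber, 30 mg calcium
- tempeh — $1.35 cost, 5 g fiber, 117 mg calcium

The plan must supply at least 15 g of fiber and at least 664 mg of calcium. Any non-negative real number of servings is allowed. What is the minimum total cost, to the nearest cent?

$5.19

A basic optimal solution has at most two foods positive. Try each food alone and each pair with both targets met exactly.
bell pepper only: max(15/2, 664/21) = 31.62 servings → $26.88.
kale only: max(15/2, 664/195) = 7.5 servings → $9.38.
oats only: max(15/3, 664/30) = 22.13 servings → $11.07.
tempeh only: max(15/5, 664/117) = 5.675 servings → $7.66.
bell pepper + kale with both tight: 4.589 servings and 2.911 servings → $7.54.
bell pepper + oats with both targets exact would need a negative amount; discard.
bell pepper + tempeh with both targets exact would need a negative amount; discard.
kale + oats with both tight: 2.937 servings and 3.042 servings → $5.19.
kale + tempeh with both tight: 2.112 servings and 2.155 servings → $5.55.
oats + tempeh: intersection lies outside the first quadrant.
So the least-cost plan costs $5.19.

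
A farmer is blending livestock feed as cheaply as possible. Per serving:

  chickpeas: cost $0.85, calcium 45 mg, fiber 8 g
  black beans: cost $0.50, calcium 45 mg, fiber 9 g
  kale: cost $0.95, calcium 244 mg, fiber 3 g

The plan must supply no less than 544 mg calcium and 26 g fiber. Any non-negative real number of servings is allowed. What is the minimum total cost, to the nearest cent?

$2.86

This is a tiny linear program; its minimum lies at a vertex of the feasible set. List the vertices and price them.
chickpeas only: max(544/45, 26/8) = 12.09 servings → $10.28.
black beans only: max(544/45, 26/9) = 12.09 servings → $6.04.
kale only: max(544/244, 26/3) = 8.667 servings → $8.23.
chickpeas + black beans: the both-tight solution has a negative serving — not a feasible corner.
chickpeas + kale with both tight: 2.593 servings and 1.751 servings → $3.87.
black beans + kale with both tight: 2.286 servings and 1.808 servings → $2.86.
The minimum over all feasible corners is $2.86.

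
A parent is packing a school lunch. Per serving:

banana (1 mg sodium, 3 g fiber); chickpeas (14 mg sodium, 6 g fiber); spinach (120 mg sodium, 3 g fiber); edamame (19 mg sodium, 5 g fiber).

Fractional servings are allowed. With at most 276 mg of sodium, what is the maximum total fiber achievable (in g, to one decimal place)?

Fiber per mg sodium: banana 3, chickpeas 0.4286, edamame 0.2632, spinach 0.025.
With no serving limits, spend the whole sodium allowance on banana: 276 mg / 1 mg × 3 g = 828.0 g.

828.0 g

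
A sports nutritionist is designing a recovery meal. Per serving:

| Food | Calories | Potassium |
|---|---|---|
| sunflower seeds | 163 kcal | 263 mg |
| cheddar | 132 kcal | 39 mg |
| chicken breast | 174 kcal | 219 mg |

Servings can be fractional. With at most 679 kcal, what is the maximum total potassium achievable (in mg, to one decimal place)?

1095.6 mg

Potassium per kcal: sunflower seeds 1.613, chicken breast 1.259, cheddar 0.2955.
With no serving limits, spend the whole calories allowance on sunflower seeds: 679 kcal / 163 kcal × 263 mg = 1095.6 mg.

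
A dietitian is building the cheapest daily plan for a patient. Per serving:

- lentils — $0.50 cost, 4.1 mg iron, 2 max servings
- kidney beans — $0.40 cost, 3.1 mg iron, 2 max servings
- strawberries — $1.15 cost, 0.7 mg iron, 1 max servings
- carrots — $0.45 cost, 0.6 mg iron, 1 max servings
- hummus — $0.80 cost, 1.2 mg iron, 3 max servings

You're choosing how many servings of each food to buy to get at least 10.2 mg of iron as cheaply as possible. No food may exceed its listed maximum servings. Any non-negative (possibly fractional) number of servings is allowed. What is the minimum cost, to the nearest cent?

Cost per mg of iron: lentils $0.1220, kidney beans $0.1290, hummus $0.6667, carrots $0.7500, strawberries $1.6429.
Take 2 servings of lentils: +8.2 mg iron for $1.00 (total $1.00, still need 2.0 mg).
Take 0.6452 servings of kidney beans: +2.0 mg iron for $0.26 (total $1.26, still need 0.0 mg).
Filling from the cheapest source first is optimal under one linear minimum: $1.26.

$1.26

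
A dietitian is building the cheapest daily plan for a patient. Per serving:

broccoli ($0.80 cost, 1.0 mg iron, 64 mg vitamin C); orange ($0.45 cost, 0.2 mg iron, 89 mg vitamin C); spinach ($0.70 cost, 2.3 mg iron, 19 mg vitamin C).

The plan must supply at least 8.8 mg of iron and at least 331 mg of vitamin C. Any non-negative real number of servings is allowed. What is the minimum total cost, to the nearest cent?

Check every corner: each single food scaled to meet both minima, and each pair solved so both constraints bind.
broccoli only: max(8.8/1.0, 331/64) = 8.8 servings → $7.04.
orange only: max(8.8/0.2, 331/89) = 44 servings → $19.80.
spinach only: max(8.8/2.3, 331/19) = 17.42 servings → $12.19.
broccoli + orange: intersection lies outside the first quadrant.
broccoli + spinach with both tight: 4.634 servings and 1.811 servings → $4.98.
orange + spinach with both tight: 2.957 servings and 3.569 servings → $3.83.
The minimum over all feasible corners is $3.83.

$3.83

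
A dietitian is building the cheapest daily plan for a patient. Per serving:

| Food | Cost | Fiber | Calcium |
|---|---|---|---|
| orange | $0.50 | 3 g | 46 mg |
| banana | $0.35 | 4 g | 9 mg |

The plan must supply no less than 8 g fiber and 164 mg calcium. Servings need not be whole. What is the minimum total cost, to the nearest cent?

$1.78

This is a tiny linear program; its minimum lies at a vertex of the feasible set. List the vertices and price them.
orange only: max(8/3, 164/46) = 3.565 servings → $1.78.
banana only: max(8/4, 164/9) = 18.22 servings → $6.38.
orange + banana with both targets exact would need a negative amount; discard.
So the least-cost plan costs $1.78.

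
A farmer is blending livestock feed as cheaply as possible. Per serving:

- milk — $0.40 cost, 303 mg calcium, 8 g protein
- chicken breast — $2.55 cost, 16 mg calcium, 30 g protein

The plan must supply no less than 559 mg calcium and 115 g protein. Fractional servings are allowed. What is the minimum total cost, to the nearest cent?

$5.75

At the optimum either one food covers both requirements or two foods hit both targets exactly; no other combination can be cheaper.
milk only: max(559/303, 115/8) = 14.38 servings → $5.75.
chicken breast only: max(559/16, 115/30) = 34.94 servings → $89.09.
milk + chicken breast with both tight: 1.666 servings and 3.389 servings → $9.31.
So the least-cost plan costs $5.75.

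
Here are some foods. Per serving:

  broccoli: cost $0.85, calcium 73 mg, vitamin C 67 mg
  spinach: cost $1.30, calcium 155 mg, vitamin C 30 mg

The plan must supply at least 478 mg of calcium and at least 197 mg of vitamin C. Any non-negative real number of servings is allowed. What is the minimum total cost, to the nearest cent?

At the optimum either one food covers both requirements or two foods hit both targets exactly; no other combination can be cheaper.
broccoli only: max(478/73, 197/67) = 6.548 servings → $5.57.
spinach only: max(478/155, 197/30) = 6.567 servings → $8.54.
broccoli + spinach with both tight: 1.976 servings and 2.153 servings → $4.48.
So the least-cost plan costs $4.48.

$4.48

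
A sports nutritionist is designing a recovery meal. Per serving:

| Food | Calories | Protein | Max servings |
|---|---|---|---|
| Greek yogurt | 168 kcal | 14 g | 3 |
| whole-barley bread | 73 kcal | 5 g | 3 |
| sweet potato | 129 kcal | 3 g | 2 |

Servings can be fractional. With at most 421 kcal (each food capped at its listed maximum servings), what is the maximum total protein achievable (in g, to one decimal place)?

35.1 g

Protein per kcal: Greek yogurt 0.08333, whole-barley bread 0.06849, sweet potato 0.02326.
Take 2.506 servings of Greek yogurt: uses 421 kcal, +35.1 g protein (running total 35.1 g).
Greedy by best ratio exhausts the calories allowance optimally: 35.1 g.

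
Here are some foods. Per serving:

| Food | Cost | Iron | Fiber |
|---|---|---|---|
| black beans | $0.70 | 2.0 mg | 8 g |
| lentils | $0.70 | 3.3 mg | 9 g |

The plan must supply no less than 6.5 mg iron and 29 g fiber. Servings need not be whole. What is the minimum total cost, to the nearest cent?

A basic optimal solution has at most two foods positive. Try each food alone and each pair with both targets met exactly.
black beans only: max(6.5/2.0, 29/8) = 3.625 servings → $2.54.
lentils only: max(6.5/3.3, 29/9) = 3.222 servings → $2.26.
black beans + lentils: intersection lies outside the first quadrant.
Cheapest feasible corner: $2.26.

$2.26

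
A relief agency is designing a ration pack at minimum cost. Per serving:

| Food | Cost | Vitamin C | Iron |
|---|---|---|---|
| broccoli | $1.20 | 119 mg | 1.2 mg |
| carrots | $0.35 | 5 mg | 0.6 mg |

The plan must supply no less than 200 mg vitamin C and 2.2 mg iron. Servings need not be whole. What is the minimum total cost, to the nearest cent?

$2.12

The cheapest plan sits at a corner of the feasible region — with two constraints it uses at most two foods.
broccoli only: max(200/119, 2.2/1.2) = 1.833 servings → $2.20.
carrots only: max(200/5, 2.2/0.6) = 40 servings → $14.00.
broccoli + carrots with both tight: 1.667 servings and 0.3333 servings → $2.12.
So the least-cost plan costs $2.12.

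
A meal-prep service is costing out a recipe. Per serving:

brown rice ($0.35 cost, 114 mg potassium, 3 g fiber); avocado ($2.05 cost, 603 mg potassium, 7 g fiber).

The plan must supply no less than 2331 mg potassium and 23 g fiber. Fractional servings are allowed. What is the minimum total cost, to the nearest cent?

$7.16

Compare the cost at each extreme point of the feasible region.
brown rice only: max(2331/114, 23/3) = 20.45 servings → $7.16.
avocado only: max(2331/603, 23/7) = 3.866 servings → $7.92.
brown rice + avocado: the both-tight solution has a negative serving — not a feasible corner.
The minimum over all feasible corners is $7.16.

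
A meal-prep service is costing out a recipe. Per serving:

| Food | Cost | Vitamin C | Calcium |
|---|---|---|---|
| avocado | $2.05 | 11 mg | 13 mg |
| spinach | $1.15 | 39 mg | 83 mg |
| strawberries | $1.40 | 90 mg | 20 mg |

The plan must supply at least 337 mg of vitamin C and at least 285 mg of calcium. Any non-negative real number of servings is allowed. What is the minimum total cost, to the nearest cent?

For a min-cost LP with two ≥-constraints, a basic feasible solution has at most two positive variables.
avocado only: max(337/11, 285/13) = 30.64 servings → $62.80.
spinach only: max(337/39, 285/83) = 8.641 servings → $9.94.
strawberries only: max(337/90, 285/20) = 14.25 servings → $19.95.
avocado + spinach: intersection lies outside the first quadrant.
avocado + strawberries with both tight: 19.91 servings and 1.312 servings → $42.64.
spinach + strawberries with both tight: 2.827 servings and 2.52 servings → $6.78.
Cheapest feasible corner: $6.78.

$6.78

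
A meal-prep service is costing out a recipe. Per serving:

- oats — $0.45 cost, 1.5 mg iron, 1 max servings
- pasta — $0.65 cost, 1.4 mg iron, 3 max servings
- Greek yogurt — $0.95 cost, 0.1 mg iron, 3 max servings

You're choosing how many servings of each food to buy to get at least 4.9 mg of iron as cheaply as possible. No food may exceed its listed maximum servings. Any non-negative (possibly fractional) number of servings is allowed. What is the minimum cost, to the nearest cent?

Cost per mg of iron: oats $0.3000, pasta $0.4643, Greek yogurt $9.5000.
Take 1 serving of oats: +1.5 mg iron for $0.45 (total $0.45, still need 3.4 mg).
Take 2.429 servings of pasta: +3.4 mg iron for $1.58 (total $2.03, still need 0.0 mg).
Greedy by cheapest-per-mg is optimal for a single linear constraint, so the minimum cost is $2.03.

$2.03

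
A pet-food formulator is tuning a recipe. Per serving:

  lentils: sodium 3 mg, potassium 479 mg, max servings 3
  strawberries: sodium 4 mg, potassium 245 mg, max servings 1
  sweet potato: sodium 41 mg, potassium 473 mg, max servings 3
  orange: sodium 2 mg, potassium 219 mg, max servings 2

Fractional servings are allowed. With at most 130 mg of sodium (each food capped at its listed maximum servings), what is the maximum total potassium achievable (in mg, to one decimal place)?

Potassium per mg sodium: lentils 159.7, orange 109.5, strawberries 61.25, sweet potato 11.54.
Take 3 servings of lentils: uses 9 mg sodium, +1437.0 mg potassium (running total 1437.0 mg).
Take 2 servings of orange: uses 4 mg sodium, +438.0 mg potassium (running total 1875.0 mg).
Take 1 serving of strawberries: uses 4 mg sodium, +245.0 mg potassium (running total 2120.0 mg).
Take 2.756 servings of sweet potato: uses 113 mg sodium, +1303.6 mg potassium (running total 3423.6 mg).
Greedy by best ratio exhausts the sodium allowance optimally: 3423.6 mg.

3423.6 mg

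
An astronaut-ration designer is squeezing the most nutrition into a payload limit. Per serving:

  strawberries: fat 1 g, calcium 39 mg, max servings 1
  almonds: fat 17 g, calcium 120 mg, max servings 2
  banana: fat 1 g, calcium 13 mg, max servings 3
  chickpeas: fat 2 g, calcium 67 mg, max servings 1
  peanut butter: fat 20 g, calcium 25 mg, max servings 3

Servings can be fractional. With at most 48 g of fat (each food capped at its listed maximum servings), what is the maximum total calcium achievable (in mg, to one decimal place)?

Calcium per g fat: strawberries 39, chickpeas 33.5, banana 13, almonds 7.059, peanut butter 1.25.
Take 1 serving of strawberries: uses 1 g fat, +39.0 mg calcium (running total 39.0 mg).
Take 1 serving of chickpeas: uses 2 g fat, +67.0 mg calcium (running total 106.0 mg).
Take 3 servings of banana: uses 3 g fat, +39.0 mg calcium (running total 145.0 mg).
Take 2 servings of almonds: uses 34 g fat, +240.0 mg calcium (running total 385.0 mg).
Take 0.4 servings of peanut butter: uses 8 g fat, +10.0 mg calcium (running total 395.0 mg).
Filling greedily by calcium-per-g fat is optimal for one linear limit, giving 395.0 mg.

395.0 mg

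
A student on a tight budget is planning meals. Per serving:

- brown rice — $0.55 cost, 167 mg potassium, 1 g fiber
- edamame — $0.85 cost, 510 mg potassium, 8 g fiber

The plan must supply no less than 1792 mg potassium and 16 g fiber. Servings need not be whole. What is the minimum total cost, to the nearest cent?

This is a tiny linear program; its minimum lies at a vertex of the feasible set. List the vertices and price them.
brown rice only: max(1792/167, 16/1) = 16 servings → $8.80.
edamame only: max(1792/510, 16/8) = 3.514 servings → $2.99.
brown rice + edamame with both tight: 7.477 servings and 1.065 servings → $5.02.
So the least-cost plan costs $2.99.

$2.99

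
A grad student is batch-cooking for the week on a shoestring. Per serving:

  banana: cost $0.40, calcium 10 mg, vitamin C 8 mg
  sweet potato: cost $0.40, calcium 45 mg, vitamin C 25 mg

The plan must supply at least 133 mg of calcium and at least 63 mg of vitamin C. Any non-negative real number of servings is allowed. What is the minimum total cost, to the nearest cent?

$1.18

banana only: max(133/10, 63/8) = 13.3 servings → $5.32.
sweet potato only: max(133/45, 63/25) = 2.956 servings → $1.18.
banana + sweet potato with both targets exact would need a negative amount; discard.
The minimum over all feasible corners is $1.18.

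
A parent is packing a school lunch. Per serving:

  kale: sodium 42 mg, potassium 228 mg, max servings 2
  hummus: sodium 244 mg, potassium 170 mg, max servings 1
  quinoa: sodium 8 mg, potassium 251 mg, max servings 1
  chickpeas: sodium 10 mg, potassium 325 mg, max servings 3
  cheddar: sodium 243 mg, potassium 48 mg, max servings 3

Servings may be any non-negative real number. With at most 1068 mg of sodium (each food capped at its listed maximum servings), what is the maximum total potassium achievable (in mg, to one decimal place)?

Potassium per mg sodium: chickpeas 32.5, quinoa 31.38, kale 5.429, hummus 0.6967, cheddar 0.1975.
Take 3 servings of chickpeas: uses 30 mg sodium, +975.0 mg potassium (running total 975.0 mg).
Take 1 serving of quinoa: uses 8 mg sodium, +251.0 mg potassium (running total 1226.0 mg).
Take 2 servings of kale: uses 84 mg sodium, +456.0 mg potassium (running total 1682.0 mg).
Take 1 serving of hummus: uses 244 mg sodium, +170.0 mg potassium (running total 1852.0 mg).
Take 2.889 servings of cheddar: uses 702 mg sodium, +138.7 mg potassium (running total 1990.7 mg).
Greedy by best ratio exhausts the sodium allowance optimally: 1990.7 mg.

1990.7 mg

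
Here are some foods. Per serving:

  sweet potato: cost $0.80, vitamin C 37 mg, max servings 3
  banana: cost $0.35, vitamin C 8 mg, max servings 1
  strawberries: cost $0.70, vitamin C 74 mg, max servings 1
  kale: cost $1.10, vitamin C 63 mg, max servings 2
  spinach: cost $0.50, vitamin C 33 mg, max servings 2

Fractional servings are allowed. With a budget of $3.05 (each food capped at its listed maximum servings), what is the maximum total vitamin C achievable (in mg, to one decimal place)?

Vitamin C per dollar: strawberries 105.7, spinach 66, kale 57.27, sweet potato 46.25, banana 22.86.
Take 1 serving of strawberries: spends $0.70, +74.0 mg vitamin C (running total 74.0 mg).
Take 2 servings of spinach: spends $1.00, +66.0 mg vitamin C (running total 140.0 mg).
Take 1.227 servings of kale: spends $1.35, +77.3 mg vitamin C (running total 217.3 mg).
Greedy by best ratio exhausts the cost allowance optimally: 217.3 mg.

217.3 mg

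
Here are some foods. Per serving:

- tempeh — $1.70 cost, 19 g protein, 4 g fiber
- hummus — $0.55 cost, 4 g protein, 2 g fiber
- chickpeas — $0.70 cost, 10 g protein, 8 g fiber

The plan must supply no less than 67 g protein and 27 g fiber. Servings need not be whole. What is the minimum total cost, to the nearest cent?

$4.69

Check every corner: each single food scaled to meet both minima, and each pair solved so both constraints bind.
tempeh only: max(67/19, 27/4) = 6.75 servings → $11.47.
hummus only: max(67/4, 27/2) = 16.75 servings → $9.21.
chickpeas only: max(67/10, 27/8) = 6.7 servings → $4.69.
tempeh + hummus with both tight: 1.182 servings and 11.14 servings → $8.13.
tempeh + chickpeas with both tight: 2.375 servings and 2.188 servings → $5.57.
hummus + chickpeas: intersection lies outside the first quadrant.
So the least-cost plan costs $4.69.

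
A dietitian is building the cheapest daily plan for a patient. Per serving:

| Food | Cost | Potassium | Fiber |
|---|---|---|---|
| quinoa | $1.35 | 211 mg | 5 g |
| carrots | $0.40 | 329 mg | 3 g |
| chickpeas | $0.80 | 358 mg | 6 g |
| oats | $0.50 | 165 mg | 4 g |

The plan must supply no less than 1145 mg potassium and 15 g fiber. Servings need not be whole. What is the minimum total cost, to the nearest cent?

$1.94

This is a tiny linear program; its minimum lies at a vertex of the feasible set. List the vertices and price them.
quinoa only: max(1145/211, 15/5) = 5.427 servings → $7.33.
carrots only: max(1145/329, 15/3) = 5 servings → $2.00.
chickpeas only: max(1145/358, 15/6) = 3.198 servings → $2.56.
oats only: max(1145/165, 15/4) = 6.939 servings → $3.47.
quinoa + carrots with both tight: 1.482 servings and 2.53 servings → $3.01.
quinoa + chickpeas with both targets exact would need a negative amount; discard.
quinoa + oats: intersection lies outside the first quadrant.
carrots + chickpeas with both tight: 1.667 servings and 1.667 servings → $2.00.
carrots + oats with both tight: 2.564 servings and 1.827 servings → $1.94.
chickpeas + oats: intersection lies outside the first quadrant.
Cheapest feasible corner: $1.94.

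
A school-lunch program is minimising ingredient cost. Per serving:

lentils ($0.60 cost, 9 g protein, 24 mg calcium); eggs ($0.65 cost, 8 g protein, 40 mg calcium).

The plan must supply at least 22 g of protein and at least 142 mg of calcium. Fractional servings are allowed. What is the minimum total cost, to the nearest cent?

$2.31

For a min-cost LP with two ≥-constraints, a basic feasible solution has at most two positive variables.
lentils only: max(22/9, 142/24) = 5.917 servings → $3.55.
eggs only: max(22/8, 142/40) = 3.55 servings → $2.31.
lentils + eggs: the both-tight solution has a negative serving — not a feasible corner.
Cheapest feasible corner: $2.31.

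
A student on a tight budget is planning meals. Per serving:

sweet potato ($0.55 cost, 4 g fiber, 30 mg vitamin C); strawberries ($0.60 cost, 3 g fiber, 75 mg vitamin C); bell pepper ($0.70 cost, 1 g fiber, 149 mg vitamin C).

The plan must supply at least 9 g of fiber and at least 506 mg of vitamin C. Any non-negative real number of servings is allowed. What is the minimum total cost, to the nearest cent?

$2.93

The cheapest plan sits at a corner of the feasible region — with two constraints it uses at most two foods.
sweet potato only: max(9/4, 506/30) = 16.87 servings → $9.28.
strawberries only: max(9/3, 506/75) = 6.747 servings → $4.05.
bell pepper only: max(9/1, 506/149) = 9 servings → $6.30.
sweet potato + strawberries with both targets exact would need a negative amount; discard.
sweet potato + bell pepper with both tight: 1.475 servings and 3.099 servings → $2.98.
strawberries + bell pepper with both tight: 2.245 servings and 2.266 servings → $2.93.
So the least-cost plan costs $2.93.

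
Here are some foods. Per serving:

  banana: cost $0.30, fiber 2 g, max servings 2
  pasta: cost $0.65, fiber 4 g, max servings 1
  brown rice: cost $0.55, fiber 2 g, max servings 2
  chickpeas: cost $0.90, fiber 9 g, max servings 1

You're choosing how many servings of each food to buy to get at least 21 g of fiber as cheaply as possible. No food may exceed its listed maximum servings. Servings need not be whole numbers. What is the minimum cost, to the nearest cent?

$3.25

Cost per g of fiber: chickpeas $0.1000, banana $0.1500, pasta $0.1625, brown rice $0.2750.
Take 1 serving of chickpeas: +9.0 g fiber for $0.90 (total $0.90, still need 12.0 g).
Take 2 servings of banana: +4.0 g fiber for $0.60 (total $1.50, still need 8.0 g).
Take 1 serving of pasta: +4.0 g fiber for $0.65 (total $2.15, still need 4.0 g).
Take 2 servings of brown rice: +4.0 g fiber for $1.10 (total $3.25, still need 0.0 g).
Greedy by cheapest-per-g is optimal for a single linear constraint, so the minimum cost is $3.25.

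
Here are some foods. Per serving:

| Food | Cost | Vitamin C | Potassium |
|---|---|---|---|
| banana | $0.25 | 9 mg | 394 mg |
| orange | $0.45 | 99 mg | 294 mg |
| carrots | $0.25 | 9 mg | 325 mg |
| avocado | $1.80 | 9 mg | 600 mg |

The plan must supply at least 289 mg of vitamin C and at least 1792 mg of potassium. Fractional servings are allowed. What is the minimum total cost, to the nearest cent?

$1.85

With two linear requirements the optimum uses one or two foods; enumerate the corners.
banana only: max(289/9, 1792/394) = 32.11 servings → $8.03.
orange only: max(289/99, 1792/294) = 6.095 servings → $2.74.
carrots only: max(289/9, 1792/325) = 32.11 servings → $8.03.
avocado only: max(289/9, 1792/600) = 32.11 servings → $57.80.
banana + orange with both tight: 2.542 servings and 2.688 servings → $1.85.
banana + carrots: the both-tight solution has a negative serving — not a feasible corner.
banana + avocado with both targets exact would need a negative amount; discard.
orange + carrots with both tight: 2.635 servings and 3.131 servings → $1.97.
orange + avocado with both tight: 2.771 servings and 1.629 servings → $4.18.
carrots + avocado with both targets exact would need a negative amount; discard.
The minimum over all feasible corners is $1.85.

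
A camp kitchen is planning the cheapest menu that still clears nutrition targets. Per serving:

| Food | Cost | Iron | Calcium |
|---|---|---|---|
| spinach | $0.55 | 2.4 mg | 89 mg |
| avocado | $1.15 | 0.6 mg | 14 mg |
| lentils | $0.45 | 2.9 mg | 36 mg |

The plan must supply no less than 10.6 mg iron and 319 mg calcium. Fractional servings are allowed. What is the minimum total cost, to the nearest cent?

For a min-cost LP with two ≥-constraints, a basic feasible solution has at most two positive variables.
spinach only: max(10.6/2.4, 319/89) = 4.417 servings → $2.43.
avocado only: max(10.6/0.6, 319/14) = 22.79 servings → $26.20.
lentils only: max(10.6/2.9, 319/36) = 8.861 servings → $3.99.
spinach + avocado with both tight: 2.172 servings and 8.98 servings → $11.52.
spinach + lentils with both tight: 3.165 servings and 1.036 servings → $2.21.
avocado + lentils with both targets exact would need a negative amount; discard.
Cheapest feasible corner: $2.21.

$2.21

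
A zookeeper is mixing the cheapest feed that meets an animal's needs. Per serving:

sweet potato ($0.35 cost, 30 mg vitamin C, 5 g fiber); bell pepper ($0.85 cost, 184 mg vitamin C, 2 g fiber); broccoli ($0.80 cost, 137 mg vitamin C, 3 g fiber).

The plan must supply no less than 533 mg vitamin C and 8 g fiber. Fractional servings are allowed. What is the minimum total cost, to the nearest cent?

sweet potato only: max(533/30, 8/5) = 17.77 servings → $6.22.
bell pepper only: max(533/184, 8/2) = 4 servings → $3.40.
broccoli only: max(533/137, 8/3) = 3.891 servings → $3.11.
sweet potato + bell pepper with both tight: 0.4721 servings and 2.82 servings → $2.56.
sweet potato + broccoli: intersection lies outside the first quadrant.
bell pepper + broccoli with both tight: 1.809 servings and 1.46 servings → $2.71.
So the least-cost plan costs $2.56.

$2.56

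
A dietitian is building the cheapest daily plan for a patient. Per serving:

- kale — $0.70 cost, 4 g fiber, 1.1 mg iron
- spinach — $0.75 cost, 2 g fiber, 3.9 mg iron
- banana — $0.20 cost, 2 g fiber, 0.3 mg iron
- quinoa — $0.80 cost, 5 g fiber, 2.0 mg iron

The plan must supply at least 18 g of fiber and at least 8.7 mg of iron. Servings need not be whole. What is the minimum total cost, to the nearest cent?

Compare the cost at each extreme point of the feasible region.
kale only: max(18/4, 8.7/1.1) = 7.909 servings → $5.54.
spinach only: max(18/2, 8.7/3.9) = 9 servings → $6.75.
banana only: max(18/2, 8.7/0.3) = 29 servings → $5.80.
quinoa only: max(18/5, 8.7/2.0) = 4.35 servings → $3.48.
kale + spinach with both tight: 3.94 servings and 1.119 servings → $3.60.
kale + banana: the both-tight solution has a negative serving — not a feasible corner.
kale + quinoa: the both-tight solution has a negative serving — not a feasible corner.
spinach + banana with both tight: 1.667 servings and 7.333 servings → $2.72.
spinach + quinoa with both tight: 0.4839 servings and 3.406 servings → $3.09.
banana + quinoa: intersection lies outside the first quadrant.
Cheapest feasible corner: $2.72.

$2.72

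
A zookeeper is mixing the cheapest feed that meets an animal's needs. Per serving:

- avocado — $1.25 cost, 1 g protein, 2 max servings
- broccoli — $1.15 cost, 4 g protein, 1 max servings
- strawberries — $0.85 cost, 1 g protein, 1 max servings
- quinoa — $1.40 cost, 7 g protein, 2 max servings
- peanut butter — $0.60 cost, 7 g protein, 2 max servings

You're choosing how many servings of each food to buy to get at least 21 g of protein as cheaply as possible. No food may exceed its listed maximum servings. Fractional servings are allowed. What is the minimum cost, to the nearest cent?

Cost per g of protein: peanut butter $0.0857, quinoa $0.2000, broccoli $0.2875, strawberries $0.8500, avocado $1.2500.
Take 2 servings of peanut butter: +14.0 g protein for $1.20 (total $1.20, still need 7.0 g).
Take 1 serving of quinoa: +7.0 g protein for $1.40 (total $2.60, still need 0.0 g).
Filling from the cheapest source first is optimal under one linear minimum: $2.60.

$2.60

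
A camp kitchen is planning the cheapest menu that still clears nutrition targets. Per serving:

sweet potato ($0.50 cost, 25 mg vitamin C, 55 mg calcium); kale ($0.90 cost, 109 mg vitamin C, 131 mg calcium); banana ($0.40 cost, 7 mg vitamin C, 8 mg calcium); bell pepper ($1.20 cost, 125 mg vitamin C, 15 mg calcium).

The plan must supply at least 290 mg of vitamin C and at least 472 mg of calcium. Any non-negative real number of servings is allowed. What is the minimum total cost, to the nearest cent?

This is a tiny linear program; its minimum lies at a vertex of the feasible set. List the vertices and price them.
sweet potato only: max(290/25, 472/55) = 11.6 servings → $5.80.
kale only: max(290/109, 472/131) = 3.603 servings → $3.24.
banana only: max(290/7, 472/8) = 59 servings → $23.60.
bell pepper only: max(290/125, 472/15) = 31.47 servings → $37.76.
sweet potato + kale with both tight: 4.948 servings and 1.526 servings → $3.85.
sweet potato + banana with both tight: 5.319 servings and 22.43 servings → $11.63.
sweet potato + bell pepper with both tight: 8.408 servings and 0.6385 servings → $4.97.
kale + banana: the both-tight solution has a negative serving — not a feasible corner.
kale + bell pepper: intersection lies outside the first quadrant.
banana + bell pepper: the both-tight solution has a negative serving — not a feasible corner.
Cheapest feasible corner: $3.24.

$3.24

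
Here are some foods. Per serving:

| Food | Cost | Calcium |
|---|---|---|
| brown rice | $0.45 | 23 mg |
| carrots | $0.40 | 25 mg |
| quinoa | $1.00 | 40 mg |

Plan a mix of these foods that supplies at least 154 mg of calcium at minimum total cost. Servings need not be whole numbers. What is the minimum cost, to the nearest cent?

$2.46

Cost per mg of calcium: carrots $0.0160, brown rice $0.0196, quinoa $0.0250.
With no serving limits, use only carrots: 154 mg / 25 mg = 6.16 servings × $0.40 = $2.46.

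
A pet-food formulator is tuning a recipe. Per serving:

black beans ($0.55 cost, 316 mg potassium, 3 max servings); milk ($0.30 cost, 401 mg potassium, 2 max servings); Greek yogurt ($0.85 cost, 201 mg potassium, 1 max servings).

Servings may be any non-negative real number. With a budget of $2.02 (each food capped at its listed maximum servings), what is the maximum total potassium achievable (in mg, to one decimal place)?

Potassium per dollar: milk 1337, black beans 574.5, Greek yogurt 236.5.
Take 2 servings of milk: spends $0.60, +802.0 mg potassium (running total 802.0 mg).
Take 2.582 servings of black beans: spends $1.42, +815.9 mg potassium (running total 1617.9 mg).
Filling greedily by potassium-per-dollar is optimal for one linear limit, giving 1617.9 mg.

1617.9 mg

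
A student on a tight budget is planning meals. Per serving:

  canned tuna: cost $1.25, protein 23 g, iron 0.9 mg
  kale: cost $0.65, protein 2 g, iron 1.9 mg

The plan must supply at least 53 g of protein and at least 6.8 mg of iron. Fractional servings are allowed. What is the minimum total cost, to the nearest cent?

Two binding constraints pin down two serving amounts, so the optimal mix uses at most two foods. The candidates are each food alone (scaled to the tighter of protein/iron) and each pair with both constraints tight.
canned tuna only: max(53/23, 6.8/0.9) = 7.556 servings → $9.44.
kale only: max(53/2, 6.8/1.9) = 26.5 servings → $17.23.
canned tuna + kale with both tight: 2.079 servings and 2.594 servings → $4.28.
Cheapest feasible corner: $4.28.

$4.28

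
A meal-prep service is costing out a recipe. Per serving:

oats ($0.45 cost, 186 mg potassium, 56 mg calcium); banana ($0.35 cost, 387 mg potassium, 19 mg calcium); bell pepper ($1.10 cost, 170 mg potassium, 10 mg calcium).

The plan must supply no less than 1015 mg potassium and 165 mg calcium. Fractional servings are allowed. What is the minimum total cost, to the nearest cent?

Compare the cost at each extreme point of the feasible region.
oats only: max(1015/186, 165/56) = 5.457 servings → $2.46.
banana only: max(1015/387, 165/19) = 8.684 servings → $3.04.
bell pepper only: max(1015/170, 165/10) = 16.5 servings → $18.15.
oats + banana with both tight: 2.457 servings and 1.442 servings → $1.61.
oats + bell pepper with both tight: 2.337 servings and 3.414 servings → $4.81.
banana + bell pepper: the both-tight solution has a negative serving — not a feasible corner.
So the least-cost plan costs $1.61.

$1.61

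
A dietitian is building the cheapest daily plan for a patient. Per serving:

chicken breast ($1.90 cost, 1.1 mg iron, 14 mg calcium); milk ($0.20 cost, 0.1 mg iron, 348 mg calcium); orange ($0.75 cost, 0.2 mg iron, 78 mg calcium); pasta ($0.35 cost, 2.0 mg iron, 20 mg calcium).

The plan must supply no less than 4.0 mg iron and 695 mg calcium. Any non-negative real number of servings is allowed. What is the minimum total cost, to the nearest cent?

$1.04

For a min-cost LP with two ≥-constraints, a basic feasible solution has at most two positive variables.
chicken breast only: max(4.0/1.1, 695/14) = 49.64 servings → $94.32.
milk only: max(4.0/0.1, 695/348) = 40 servings → $8.00.
orange only: max(4.0/0.2, 695/78) = 20 servings → $15.00.
pasta only: max(4.0/2.0, 695/20) = 34.75 servings → $12.16.
chicken breast + milk with both tight: 3.467 servings and 1.858 servings → $6.96.
chicken breast + orange with both tight: 2.084 servings and 8.536 servings → $10.36.
chicken breast + pasta with both targets exact would need a negative amount; discard.
milk + orange with both targets exact would need a negative amount; discard.
milk + pasta with both tight: 1.888 servings and 1.906 servings → $1.04.
orange + pasta with both tight: 8.618 servings and 1.138 servings → $6.86.
Cheapest feasible corner: $1.04.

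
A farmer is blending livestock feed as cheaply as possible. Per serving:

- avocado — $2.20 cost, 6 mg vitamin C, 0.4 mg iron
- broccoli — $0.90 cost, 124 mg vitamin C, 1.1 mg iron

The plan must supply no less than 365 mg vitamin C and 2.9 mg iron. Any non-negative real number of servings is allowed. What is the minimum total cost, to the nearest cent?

$2.65

With two linear requirements the optimum uses one or two foods; enumerate the corners.
avocado only: max(365/6, 2.9/0.4) = 60.83 servings → $133.83.
broccoli only: max(365/124, 2.9/1.1) = 2.944 servings → $2.65.
avocado + broccoli: intersection lies outside the first quadrant.
Cheapest feasible corner: $2.65.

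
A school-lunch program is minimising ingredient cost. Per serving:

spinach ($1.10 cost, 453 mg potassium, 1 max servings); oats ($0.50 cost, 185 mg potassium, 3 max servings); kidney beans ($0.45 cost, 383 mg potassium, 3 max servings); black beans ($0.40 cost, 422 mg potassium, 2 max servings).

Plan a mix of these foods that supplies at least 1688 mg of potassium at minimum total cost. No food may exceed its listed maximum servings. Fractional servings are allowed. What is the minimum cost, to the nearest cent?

Cost per mg of potassium: black beans $0.0009, kidney beans $0.0012, spinach $0.0024, oats $0.0027.
Take 2 servings of black beans: +844.0 mg potassium for $0.80 (total $0.80, still need 844.0 mg).
Take 2.204 servings of kidney beans: +844.0 mg potassium for $0.99 (total $1.79, still need 0.0 mg).
Greedy by cheapest-per-mg is optimal for a single linear constraint, so the minimum cost is $1.79.

$1.79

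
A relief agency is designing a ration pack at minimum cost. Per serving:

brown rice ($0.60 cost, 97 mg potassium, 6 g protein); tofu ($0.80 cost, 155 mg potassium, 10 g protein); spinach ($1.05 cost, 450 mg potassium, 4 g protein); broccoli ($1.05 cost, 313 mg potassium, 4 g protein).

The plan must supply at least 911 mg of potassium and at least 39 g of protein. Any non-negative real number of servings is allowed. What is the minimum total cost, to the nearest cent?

Minimising a linear cost over {potassium ≥ 911, protein ≥ 39, servings ≥ 0} — the optimum is at a vertex, using one or two foods.
brown rice only: max(911/97, 39/6) = 9.392 servings → $5.64.
tofu only: max(911/155, 39/10) = 5.877 servings → $4.70.
spinach only: max(911/450, 39/4) = 9.75 servings → $10.24.
broccoli only: max(911/313, 39/4) = 9.75 servings → $10.24.
brown rice + tofu: intersection lies outside the first quadrant.
brown rice + spinach with both tight: 6.015 servings and 0.7279 servings → $4.37.
brown rice + broccoli with both tight: 5.747 servings and 1.13 servings → $4.63.
tofu + spinach with both tight: 3.584 servings and 0.7899 servings → $3.70.
tofu + broccoli with both tight: 3.412 servings and 1.221 servings → $4.01.
spinach + broccoli: the both-tight solution has a negative serving — not a feasible corner.
The minimum over all feasible corners is $3.70.

$3.70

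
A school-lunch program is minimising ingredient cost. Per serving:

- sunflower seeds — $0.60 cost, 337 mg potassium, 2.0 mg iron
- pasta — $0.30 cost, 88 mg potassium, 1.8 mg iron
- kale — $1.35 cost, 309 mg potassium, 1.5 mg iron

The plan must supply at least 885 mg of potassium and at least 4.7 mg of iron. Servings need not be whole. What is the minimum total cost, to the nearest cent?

$1.58

Compare the cost at each extreme point of the feasible region.
sunflower seeds only: max(885/337, 4.7/2.0) = 2.626 servings → $1.58.
pasta only: max(885/88, 4.7/1.8) = 10.06 servings → $3.02.
kale only: max(885/309, 4.7/1.5) = 3.133 servings → $4.23.
sunflower seeds + pasta: the both-tight solution has a negative serving — not a feasible corner.
sunflower seeds + kale with both tight: 1.109 servings and 1.654 servings → $2.90.
pasta + kale with both tight: 0.2942 servings and 2.78 servings → $3.84.
The minimum over all feasible corners is $1.58.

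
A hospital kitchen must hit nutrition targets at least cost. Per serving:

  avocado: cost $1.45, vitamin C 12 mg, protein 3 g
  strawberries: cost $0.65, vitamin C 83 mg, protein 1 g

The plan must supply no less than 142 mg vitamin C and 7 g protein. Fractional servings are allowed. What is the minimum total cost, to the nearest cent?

For a min-cost LP with two ≥-constraints, a basic feasible solution has at most two positive variables.
avocado only: max(142/12, 7/3) = 11.83 servings → $17.16.
strawberries only: max(142/83, 7/1) = 7 servings → $4.55.
avocado + strawberries with both tight: 1.852 servings and 1.443 servings → $3.62.
So the least-cost plan costs $3.62.

$3.62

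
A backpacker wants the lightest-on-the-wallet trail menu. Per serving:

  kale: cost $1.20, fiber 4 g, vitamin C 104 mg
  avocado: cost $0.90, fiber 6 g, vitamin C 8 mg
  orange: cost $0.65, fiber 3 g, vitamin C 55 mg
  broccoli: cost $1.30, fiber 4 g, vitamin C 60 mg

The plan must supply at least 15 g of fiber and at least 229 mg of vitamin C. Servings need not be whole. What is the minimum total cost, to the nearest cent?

For a min-cost LP with two ≥-constraints, a basic feasible solution has at most two positive variables.
kale only: max(15/4, 229/104) = 3.75 servings → $4.50.
avocado only: max(15/6, 229/8) = 28.62 servings → $25.76.
orange only: max(15/3, 229/55) = 5 servings → $3.25.
broccoli only: max(15/4, 229/60) = 3.817 servings → $4.96.
kale + avocado with both tight: 2.118 servings and 1.088 servings → $3.52.
kale + orange with both targets exact would need a negative amount; discard.
kale + broccoli with both tight: 0.09091 servings and 3.659 servings → $4.87.
avocado + orange with both tight: 0.451 servings and 4.098 servings → $3.07.
avocado + broccoli: intersection lies outside the first quadrant.
orange + broccoli with both tight: 0.4 servings and 3.45 servings → $4.75.
So the least-cost plan costs $3.07.

$3.07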